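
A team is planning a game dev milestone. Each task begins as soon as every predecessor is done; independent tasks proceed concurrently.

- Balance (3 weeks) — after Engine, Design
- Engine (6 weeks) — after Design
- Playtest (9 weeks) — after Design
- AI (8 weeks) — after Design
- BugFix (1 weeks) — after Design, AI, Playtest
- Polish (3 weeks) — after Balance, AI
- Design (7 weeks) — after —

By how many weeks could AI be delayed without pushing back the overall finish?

The longest chain is Design→Engine→Balance→Polish = 7+6+3+3 = 19; overall finish 19 weeks.
The longest chain containing AI totals 18 weeks.
Float = 19 − 18 = 1.

1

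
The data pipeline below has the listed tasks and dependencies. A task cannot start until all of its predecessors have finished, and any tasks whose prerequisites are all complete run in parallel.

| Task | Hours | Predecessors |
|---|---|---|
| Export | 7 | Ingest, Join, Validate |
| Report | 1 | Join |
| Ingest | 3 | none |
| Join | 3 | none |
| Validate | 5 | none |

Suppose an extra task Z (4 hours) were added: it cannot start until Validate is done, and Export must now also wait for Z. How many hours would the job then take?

16

Originally the job takes 12 hours.
With Z inserted, Export now waits for max(Ingest, Join, Validate, Z).
New critical path: Validate→Z→Export = 5+4+7 = 16 ⇒ 16 hours.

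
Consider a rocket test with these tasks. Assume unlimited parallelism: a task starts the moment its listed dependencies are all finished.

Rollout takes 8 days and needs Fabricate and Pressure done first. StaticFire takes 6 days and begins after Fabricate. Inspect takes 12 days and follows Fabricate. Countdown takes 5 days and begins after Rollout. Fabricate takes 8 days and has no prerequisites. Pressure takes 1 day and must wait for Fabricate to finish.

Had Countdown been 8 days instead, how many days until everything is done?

25

As given, the longest chain is Fabricate→Pressure→Rollout→Countdown = 8+1+8+5 = 22, so the finish is 22 days.
Countdown lies on that path, so at 8 days the path becomes 25 days.
That remains the longest chain; total 25 days.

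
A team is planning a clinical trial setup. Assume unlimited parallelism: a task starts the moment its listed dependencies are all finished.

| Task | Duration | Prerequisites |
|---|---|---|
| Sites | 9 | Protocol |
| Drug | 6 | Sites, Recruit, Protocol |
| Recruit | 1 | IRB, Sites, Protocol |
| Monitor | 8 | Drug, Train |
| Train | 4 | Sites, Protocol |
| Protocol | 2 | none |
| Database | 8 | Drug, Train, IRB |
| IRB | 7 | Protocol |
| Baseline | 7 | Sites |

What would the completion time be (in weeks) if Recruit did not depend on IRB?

26

With the dependency in place, Protocol→Sites→Recruit→Drug→Database = 2+9+1+6+8 = 26 sets the finish at 26 weeks.
Dropping IRB→Recruit doesn't change Recruit's earliest start (11); another predecessor still binds.
New critical path: Protocol→Sites→Recruit→Drug→Database = 2+9+1+6+8 = 26 ⇒ 26 weeks.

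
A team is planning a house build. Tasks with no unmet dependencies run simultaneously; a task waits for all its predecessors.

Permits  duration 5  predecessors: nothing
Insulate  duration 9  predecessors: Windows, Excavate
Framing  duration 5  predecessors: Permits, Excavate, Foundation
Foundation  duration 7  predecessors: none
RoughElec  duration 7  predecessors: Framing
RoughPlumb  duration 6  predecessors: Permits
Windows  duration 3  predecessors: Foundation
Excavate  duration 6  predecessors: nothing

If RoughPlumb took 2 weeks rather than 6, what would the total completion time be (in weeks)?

Critical path before the change: Foundation→Framing→RoughElec = 7+5+7 = 19 giving 19 weeks.
The longest path through RoughPlumb is only 11 weeks, so RoughPlumb has float 8.
That remains the longest chain; total 19 weeks.

19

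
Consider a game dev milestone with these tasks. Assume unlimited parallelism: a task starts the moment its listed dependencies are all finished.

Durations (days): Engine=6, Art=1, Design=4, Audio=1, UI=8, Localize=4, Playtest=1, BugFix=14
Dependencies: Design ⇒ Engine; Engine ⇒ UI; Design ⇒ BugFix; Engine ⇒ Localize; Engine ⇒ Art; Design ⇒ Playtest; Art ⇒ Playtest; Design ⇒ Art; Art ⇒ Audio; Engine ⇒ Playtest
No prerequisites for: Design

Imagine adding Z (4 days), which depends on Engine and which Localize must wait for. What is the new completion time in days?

18

Originally the project takes 18 days.
With Z inserted, Localize now waits for max(Engine, Z).
New critical path: Design→Engine→Z→Localize = 4+6+4+4 = 18 ⇒ 18 days.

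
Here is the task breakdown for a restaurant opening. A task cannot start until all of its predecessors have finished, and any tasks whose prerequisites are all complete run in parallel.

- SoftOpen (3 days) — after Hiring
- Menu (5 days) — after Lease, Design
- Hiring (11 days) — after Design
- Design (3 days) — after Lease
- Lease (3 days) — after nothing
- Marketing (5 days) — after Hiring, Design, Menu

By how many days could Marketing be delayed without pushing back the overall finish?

The longest chain is Lease→Design→Hiring→Marketing = 3+3+11+5 = 22; overall finish 22 days.
Longest path through Marketing: 22 days (earliest finish 22, latest finish 22).
Float = 22 − 22 = 0.

0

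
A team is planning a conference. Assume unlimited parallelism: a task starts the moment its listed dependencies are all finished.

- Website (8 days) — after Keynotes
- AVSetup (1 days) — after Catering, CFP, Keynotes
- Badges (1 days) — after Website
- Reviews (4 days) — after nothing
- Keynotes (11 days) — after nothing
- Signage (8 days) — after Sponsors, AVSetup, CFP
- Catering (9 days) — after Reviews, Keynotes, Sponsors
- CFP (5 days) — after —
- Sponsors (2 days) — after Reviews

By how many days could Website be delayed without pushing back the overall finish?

9

Keynotes→Catering→AVSetup→Signage = 11+9+1+8 = 29 sets the makespan at 29 days.
Longest path through Website: 20 days (earliest finish 19, latest finish 28).
Float = 29 − 20 = 9.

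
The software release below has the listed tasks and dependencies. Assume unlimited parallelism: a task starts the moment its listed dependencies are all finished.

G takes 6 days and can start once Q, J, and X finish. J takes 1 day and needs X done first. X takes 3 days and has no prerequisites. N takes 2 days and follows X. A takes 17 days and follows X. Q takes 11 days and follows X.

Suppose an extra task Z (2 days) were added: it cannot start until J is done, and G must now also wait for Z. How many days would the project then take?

Originally the project takes 20 days.
With Z inserted, G now waits for max(Q, J, X, Z).
New critical path: X→Q→G = 3+11+6 = 20 ⇒ 20 days.

20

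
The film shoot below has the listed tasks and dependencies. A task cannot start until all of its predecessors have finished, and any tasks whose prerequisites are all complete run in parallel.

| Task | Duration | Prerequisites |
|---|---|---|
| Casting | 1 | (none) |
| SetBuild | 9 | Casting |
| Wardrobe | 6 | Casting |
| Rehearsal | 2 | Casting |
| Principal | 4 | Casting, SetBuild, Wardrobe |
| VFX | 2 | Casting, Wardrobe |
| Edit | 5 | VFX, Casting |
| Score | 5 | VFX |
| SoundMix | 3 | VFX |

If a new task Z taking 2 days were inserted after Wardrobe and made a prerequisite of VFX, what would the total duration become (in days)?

16

Originally the job takes 14 days.
With Z inserted, VFX now waits for max(Casting, Wardrobe, Z).
New critical path: Casting→Wardrobe→Z→VFX→Edit = 1+6+2+2+5 = 16 ⇒ 16 days.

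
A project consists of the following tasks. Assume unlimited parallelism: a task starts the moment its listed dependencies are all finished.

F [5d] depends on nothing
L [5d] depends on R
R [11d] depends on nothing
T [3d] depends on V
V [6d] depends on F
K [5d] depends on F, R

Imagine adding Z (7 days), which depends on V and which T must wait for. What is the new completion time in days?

Originally the project takes 16 days.
With Z inserted, T now waits for max(V, Z).
New critical path: F→V→Z→T = 5+6+7+3 = 21 ⇒ 21 days.

21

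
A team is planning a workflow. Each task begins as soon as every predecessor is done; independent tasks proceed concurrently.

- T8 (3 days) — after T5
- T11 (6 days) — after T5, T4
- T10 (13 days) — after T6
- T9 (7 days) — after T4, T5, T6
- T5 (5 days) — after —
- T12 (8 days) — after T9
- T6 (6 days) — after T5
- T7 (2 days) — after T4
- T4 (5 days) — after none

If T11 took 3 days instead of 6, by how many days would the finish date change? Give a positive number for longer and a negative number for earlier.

The binding path is T5→T6→T9→T12 = 5+6+7+8 = 26; finish at 26 days.
T11 has 15 days of float (longest path through it is 11).
The critical path is still T5→T6→T9→T12; finish is now 26 days.
Change in finish: 26 − 26 = +0 days.

0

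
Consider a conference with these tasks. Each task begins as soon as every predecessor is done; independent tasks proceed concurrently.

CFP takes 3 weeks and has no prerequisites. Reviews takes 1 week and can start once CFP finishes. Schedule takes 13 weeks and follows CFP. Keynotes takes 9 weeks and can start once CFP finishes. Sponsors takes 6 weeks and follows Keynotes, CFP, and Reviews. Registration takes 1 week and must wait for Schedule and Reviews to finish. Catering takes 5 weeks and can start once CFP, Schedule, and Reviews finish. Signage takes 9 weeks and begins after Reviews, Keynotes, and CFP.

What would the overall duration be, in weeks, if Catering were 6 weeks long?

22

As given, the longest chain is CFP→Schedule→Catering = 3+13+5 = 21, so the finish is 21 weeks.
Catering is on the critical path; changing it to 6 makes that path 22 weeks.
No other chain overtakes it, so the finish is 22 weeks.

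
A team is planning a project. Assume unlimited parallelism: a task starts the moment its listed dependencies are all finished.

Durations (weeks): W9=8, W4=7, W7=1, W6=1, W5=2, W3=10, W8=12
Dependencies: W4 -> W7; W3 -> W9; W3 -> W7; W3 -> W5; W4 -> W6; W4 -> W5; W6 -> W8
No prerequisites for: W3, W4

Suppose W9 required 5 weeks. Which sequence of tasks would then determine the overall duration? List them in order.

Critical path before the change: W4→W6→W8 = 7+1+12 = 20 giving 20 weeks.
The longest path through W9 is only 18 weeks, so W9 has float 2.
The critical path is still W4→W6→W8; finish is now 20 weeks.

W4, W6, W8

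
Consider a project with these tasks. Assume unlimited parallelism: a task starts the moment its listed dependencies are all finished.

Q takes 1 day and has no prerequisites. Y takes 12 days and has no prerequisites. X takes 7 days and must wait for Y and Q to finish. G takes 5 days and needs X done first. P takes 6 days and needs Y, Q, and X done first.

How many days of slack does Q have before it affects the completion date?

11

Y→X→P = 12+7+6 = 25 sets the makespan at 25 days.
Q finishes as early as 1 and must finish by 12.
So Q can slip 12 − 1 = 11 days.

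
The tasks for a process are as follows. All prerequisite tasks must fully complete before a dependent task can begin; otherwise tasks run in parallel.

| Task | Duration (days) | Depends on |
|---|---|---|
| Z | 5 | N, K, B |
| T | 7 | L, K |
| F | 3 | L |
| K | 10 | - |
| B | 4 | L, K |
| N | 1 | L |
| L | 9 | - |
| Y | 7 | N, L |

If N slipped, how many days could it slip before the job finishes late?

Critical path: K→B→Z = 10+4+5 = 19, so the finish is 19 days.
N finishes as early as 10 and must finish by 12.
Slack of N = 11 − 9 = 2 days.

2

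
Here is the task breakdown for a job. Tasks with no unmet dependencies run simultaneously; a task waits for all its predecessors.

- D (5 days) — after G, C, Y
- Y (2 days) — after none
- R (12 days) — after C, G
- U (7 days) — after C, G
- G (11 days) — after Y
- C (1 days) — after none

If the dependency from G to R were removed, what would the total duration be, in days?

Original critical path: Y→G→R = 2+11+12 = 25 ⇒ 25 days.
Without G→R, R's earliest start moves from 13 to 1.
New critical path: Y→G→U = 2+11+7 = 20 ⇒ 20 days.

20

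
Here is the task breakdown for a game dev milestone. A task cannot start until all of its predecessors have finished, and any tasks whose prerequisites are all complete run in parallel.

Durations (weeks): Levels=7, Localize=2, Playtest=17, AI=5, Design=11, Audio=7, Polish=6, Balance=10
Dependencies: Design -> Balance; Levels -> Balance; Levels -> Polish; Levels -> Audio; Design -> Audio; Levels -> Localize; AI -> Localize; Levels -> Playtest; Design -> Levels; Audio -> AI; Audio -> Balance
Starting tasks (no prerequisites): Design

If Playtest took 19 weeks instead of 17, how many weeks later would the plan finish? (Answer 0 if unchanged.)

The binding path is Design→Levels→Playtest = 11+7+17 = 35; finish at 35 weeks.
Playtest is on the critical path; changing it to 19 makes that path 37 weeks.
The critical path is still Design→Levels→Playtest; finish is now 37 weeks.
Change in finish: 37 − 35 = +2 weeks.

2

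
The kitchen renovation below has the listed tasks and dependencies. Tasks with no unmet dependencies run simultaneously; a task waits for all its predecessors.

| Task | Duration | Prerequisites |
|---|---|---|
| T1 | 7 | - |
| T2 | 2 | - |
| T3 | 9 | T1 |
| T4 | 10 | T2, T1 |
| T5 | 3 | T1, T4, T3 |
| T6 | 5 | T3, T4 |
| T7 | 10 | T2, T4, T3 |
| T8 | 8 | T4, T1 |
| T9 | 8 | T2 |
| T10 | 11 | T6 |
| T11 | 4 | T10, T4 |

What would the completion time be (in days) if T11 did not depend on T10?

With the dependency in place, T1→T4→T6→T10→T11 = 7+10+5+11+4 = 37 sets the finish at 37 days.
Without T10→T11, T11's earliest start moves from 33 to 17.
New critical path: T1→T4→T6→T10 = 7+10+5+11 = 33 ⇒ 33 days.

33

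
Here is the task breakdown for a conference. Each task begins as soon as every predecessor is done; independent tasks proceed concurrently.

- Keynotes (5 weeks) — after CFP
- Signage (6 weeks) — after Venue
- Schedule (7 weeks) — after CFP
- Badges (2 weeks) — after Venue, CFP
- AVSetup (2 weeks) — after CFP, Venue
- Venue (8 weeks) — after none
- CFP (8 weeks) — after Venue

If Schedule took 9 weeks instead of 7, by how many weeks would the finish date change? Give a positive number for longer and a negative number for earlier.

Baseline: Venue→CFP→Schedule = 8+8+7 = 23 → 23 weeks.
Since Schedule is critical, the +2 change carries straight to that chain (now 25 weeks).
That remains the longest chain; total 25 weeks.
Change in finish: 25 − 23 = +2 weeks.

2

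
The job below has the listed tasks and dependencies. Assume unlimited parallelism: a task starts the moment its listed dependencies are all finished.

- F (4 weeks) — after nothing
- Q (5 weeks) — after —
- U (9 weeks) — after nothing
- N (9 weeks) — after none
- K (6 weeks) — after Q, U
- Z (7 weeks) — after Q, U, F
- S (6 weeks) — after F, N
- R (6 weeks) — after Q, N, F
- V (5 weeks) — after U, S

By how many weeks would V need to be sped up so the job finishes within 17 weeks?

Current finish: 20 weeks; target: 17.
V is on every critical path, so each week cut from V cuts the finish by one (this holds down to a finish of 16).
Need 20 − 17 = 3 weeks off V → V becomes 2 weeks, finish becomes 17.

3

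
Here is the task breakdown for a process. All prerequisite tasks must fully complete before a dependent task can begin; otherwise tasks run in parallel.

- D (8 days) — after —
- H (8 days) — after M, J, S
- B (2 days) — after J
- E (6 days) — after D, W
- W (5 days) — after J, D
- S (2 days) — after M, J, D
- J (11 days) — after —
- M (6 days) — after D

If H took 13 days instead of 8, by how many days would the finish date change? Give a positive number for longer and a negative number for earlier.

As given, the longest chain is D→M→S→H = 8+6+2+8 = 24, so the finish is 24 days.
H is on the critical path; changing it to 13 makes that path 29 days.
The critical path is still D→M→S→H; finish is now 29 days.
Change in finish: 29 − 24 = +5 days.

5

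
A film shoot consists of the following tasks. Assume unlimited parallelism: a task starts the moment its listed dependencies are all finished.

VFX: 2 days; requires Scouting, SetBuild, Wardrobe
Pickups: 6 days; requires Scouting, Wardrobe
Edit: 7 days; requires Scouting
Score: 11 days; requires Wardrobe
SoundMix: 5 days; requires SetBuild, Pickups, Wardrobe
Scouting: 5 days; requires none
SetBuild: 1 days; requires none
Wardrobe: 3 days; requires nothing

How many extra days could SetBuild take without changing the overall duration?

Scouting→Pickups→SoundMix = 5+6+5 = 16 sets the makespan at 16 days.
SetBuild finishes as early as 1 and must finish by 11.
So SetBuild can slip 11 − 1 = 10 days.

10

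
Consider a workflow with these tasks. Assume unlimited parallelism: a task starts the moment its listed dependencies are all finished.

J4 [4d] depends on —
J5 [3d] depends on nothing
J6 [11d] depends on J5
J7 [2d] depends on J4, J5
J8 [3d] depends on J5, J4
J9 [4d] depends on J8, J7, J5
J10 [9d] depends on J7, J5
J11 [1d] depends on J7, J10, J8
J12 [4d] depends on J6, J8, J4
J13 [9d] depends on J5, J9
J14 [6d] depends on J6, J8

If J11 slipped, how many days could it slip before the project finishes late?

4

J4→J8→J9→J13 = 4+3+4+9 = 20 sets the makespan at 20 days.
Longest path through J11: 16 days (earliest finish 16, latest finish 20).
Slack of J11 = 19 − 15 = 4 days.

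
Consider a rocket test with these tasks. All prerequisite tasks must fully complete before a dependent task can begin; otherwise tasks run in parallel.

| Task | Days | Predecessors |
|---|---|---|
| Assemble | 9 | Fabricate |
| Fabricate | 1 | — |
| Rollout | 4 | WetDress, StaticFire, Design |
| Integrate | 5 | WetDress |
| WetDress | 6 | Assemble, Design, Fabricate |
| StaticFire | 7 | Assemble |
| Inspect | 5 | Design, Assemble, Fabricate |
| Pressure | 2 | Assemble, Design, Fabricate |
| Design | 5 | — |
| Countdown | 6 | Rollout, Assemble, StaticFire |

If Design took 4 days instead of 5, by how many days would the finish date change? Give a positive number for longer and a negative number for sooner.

Baseline: Fabricate→Assemble→StaticFire→Rollout→Countdown = 1+9+7+4+6 = 27 → 27 days.
The longest path through Design is only 21 days, so Design has float 6.
The critical path is still Fabricate→Assemble→StaticFire→Rollout→Countdown; finish is now 27 days.
Change in finish: 27 − 27 = +0 days.

0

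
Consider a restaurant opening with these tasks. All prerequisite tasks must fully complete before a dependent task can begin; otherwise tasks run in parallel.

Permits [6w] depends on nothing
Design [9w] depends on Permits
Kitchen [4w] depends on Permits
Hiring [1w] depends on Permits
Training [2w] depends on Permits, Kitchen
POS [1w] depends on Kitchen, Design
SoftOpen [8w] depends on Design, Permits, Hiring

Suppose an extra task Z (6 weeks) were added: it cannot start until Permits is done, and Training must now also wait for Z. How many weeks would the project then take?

Originally the project takes 23 weeks.
With Z inserted, Training now waits for max(Permits, Kitchen, Z).
New critical path: Permits→Design→SoftOpen = 6+9+8 = 23 ⇒ 23 weeks.

23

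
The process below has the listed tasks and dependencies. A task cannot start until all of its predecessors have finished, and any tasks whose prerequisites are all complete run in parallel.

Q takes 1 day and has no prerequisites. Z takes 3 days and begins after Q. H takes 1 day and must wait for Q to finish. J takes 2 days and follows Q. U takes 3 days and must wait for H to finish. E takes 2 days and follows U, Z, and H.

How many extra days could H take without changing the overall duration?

Critical path: Q→H→U→E = 1+1+3+2 = 7, so the finish is 7 days.
H finishes as early as 2 and must finish by 2.
Float = 7 − 7 = 0.

0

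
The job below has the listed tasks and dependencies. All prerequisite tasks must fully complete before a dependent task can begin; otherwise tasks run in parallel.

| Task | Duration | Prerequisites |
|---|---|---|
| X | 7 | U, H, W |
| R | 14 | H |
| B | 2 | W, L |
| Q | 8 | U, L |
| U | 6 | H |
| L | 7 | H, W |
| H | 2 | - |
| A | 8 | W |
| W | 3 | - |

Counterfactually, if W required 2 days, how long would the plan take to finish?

17

Critical path before the change: W→L→Q = 3+7+8 = 18 giving 18 days.
W is on the critical path; changing it to 2 makes that path 17 days.
That remains the longest chain; total 17 days.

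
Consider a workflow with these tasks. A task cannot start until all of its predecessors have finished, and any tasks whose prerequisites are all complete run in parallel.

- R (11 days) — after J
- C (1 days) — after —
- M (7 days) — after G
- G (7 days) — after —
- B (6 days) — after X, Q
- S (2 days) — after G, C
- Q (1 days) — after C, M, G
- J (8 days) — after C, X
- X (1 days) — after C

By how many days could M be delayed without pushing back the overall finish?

The longest chain is G→M→Q→B = 7+7+1+6 = 21; overall finish 21 days.
Longest path through M: 21 days (earliest finish 14, latest finish 14).
Slack of M = 7 − 7 = 0 days.

0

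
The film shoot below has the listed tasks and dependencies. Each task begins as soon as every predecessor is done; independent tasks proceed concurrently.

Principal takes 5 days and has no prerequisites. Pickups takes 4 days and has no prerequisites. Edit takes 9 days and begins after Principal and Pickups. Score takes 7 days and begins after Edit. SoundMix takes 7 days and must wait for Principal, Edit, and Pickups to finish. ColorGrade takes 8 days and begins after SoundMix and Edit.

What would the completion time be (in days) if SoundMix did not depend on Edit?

22

Before: longest chain Principal→Edit→SoundMix→ColorGrade = 5+9+7+8 = 29, finish 29.
Without Edit→SoundMix, SoundMix's earliest start moves from 14 to 5.
After: Principal→Edit→ColorGrade = 5+9+8 = 22 → 22 days.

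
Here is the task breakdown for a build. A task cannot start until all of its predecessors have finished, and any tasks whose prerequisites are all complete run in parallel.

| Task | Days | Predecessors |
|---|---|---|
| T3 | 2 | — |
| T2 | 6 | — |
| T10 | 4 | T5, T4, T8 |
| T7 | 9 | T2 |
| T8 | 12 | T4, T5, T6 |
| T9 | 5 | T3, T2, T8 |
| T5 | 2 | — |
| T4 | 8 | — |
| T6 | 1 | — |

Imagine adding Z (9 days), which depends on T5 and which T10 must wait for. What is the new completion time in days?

25

Originally the plan takes 25 days.
With Z inserted, T10 now waits for max(T5, T4, T8, Z).
New critical path: T4→T8→T9 = 8+12+5 = 25 ⇒ 25 days.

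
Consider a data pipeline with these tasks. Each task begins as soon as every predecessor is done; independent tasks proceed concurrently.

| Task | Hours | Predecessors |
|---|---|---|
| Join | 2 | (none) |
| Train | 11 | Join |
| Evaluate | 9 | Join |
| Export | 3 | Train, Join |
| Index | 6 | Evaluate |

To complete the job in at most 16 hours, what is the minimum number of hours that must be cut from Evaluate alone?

1

Current finish: 17 hours; target: 16.
Evaluate is on every critical path, so each hour cut from Evaluate cuts the finish by one (this holds down to a finish of 16).
Need 17 − 16 = 1 hour off Evaluate → Evaluate becomes 8 hours, finish becomes 16.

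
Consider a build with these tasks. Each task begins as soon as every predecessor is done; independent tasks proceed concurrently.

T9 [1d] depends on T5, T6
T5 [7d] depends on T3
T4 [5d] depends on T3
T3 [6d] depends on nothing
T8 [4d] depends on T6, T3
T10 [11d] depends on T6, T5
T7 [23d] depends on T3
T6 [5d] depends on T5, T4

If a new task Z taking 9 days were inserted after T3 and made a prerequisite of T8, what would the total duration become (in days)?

Originally the job takes 29 days.
With Z inserted, T8 now waits for max(T6, T3, Z).
New critical path: T3→T5→T6→T10 = 6+7+5+11 = 29 ⇒ 29 days.

29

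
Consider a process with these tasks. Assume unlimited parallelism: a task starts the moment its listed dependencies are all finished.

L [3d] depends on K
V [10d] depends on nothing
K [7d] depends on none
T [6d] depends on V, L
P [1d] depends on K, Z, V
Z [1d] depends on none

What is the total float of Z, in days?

The longest chain is V→T = 10+6 = 16; overall finish 16 days.
Longest path through Z: 2 days (earliest finish 1, latest finish 15).
Float = 16 − 2 = 14.

14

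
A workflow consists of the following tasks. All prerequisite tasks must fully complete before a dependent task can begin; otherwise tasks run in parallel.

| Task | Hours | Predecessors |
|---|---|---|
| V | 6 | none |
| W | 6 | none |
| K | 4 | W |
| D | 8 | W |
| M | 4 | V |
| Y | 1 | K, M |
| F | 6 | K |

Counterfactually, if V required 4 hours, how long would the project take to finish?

16

Actual critical path: W→K→F = 6+4+6 = 16 ⇒ 16 hours.
V has 5 hours of float (longest path through it is 11).
No other chain overtakes it, so the finish is 16 hours.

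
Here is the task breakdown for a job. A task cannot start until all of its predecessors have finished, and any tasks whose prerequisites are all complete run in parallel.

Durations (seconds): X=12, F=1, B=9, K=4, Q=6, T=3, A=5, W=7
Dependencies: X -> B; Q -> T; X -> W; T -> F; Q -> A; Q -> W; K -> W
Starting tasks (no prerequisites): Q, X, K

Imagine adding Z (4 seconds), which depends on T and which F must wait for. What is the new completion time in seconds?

Originally the job takes 21 seconds.
With Z inserted, F now waits for max(T, Z).
New critical path: X→B = 12+9 = 21 ⇒ 21 seconds.

21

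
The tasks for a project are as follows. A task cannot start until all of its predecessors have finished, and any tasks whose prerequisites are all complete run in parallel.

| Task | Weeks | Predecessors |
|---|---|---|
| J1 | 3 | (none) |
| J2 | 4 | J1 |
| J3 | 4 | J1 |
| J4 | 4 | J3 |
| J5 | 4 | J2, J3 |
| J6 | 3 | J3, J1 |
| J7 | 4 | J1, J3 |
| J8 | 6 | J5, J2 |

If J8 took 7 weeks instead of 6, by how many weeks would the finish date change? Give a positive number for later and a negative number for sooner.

Baseline: J1→J2→J5→J8 = 3+4+4+6 = 17 → 17 weeks.
Since J8 is critical, the +1 change carries straight to that chain (now 18 weeks).
That remains the longest chain; total 18 weeks.
Change in finish: 18 − 17 = +1 weeks.

1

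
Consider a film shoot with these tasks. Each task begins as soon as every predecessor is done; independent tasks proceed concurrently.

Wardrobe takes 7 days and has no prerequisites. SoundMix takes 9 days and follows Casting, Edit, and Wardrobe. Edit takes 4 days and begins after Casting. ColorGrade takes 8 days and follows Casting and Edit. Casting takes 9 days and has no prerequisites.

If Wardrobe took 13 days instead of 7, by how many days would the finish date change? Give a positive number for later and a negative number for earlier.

0

As given, the longest chain is Casting→Edit→SoundMix = 9+4+9 = 22, so the finish is 22 days.
The longest path through Wardrobe is only 16 days, so Wardrobe has float 6.
The critical path is still Casting→Edit→SoundMix; finish is now 22 days.
Change in finish: 22 − 22 = +0 days.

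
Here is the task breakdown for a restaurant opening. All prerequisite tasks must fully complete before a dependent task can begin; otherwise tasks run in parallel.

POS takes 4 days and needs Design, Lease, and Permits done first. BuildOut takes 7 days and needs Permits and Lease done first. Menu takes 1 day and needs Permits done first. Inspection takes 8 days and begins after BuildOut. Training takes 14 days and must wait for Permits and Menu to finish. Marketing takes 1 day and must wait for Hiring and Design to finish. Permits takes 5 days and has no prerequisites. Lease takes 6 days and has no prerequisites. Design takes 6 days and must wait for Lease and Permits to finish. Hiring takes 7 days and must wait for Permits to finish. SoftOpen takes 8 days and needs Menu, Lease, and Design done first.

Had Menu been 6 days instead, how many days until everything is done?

25

Critical path before the change: Lease→BuildOut→Inspection = 6+7+8 = 21 giving 21 days.
The longest path through Menu is only 20 days, so Menu has float 1.
New critical path: Permits→Menu→Training = 5+6+14 = 25 ⇒ 25 days.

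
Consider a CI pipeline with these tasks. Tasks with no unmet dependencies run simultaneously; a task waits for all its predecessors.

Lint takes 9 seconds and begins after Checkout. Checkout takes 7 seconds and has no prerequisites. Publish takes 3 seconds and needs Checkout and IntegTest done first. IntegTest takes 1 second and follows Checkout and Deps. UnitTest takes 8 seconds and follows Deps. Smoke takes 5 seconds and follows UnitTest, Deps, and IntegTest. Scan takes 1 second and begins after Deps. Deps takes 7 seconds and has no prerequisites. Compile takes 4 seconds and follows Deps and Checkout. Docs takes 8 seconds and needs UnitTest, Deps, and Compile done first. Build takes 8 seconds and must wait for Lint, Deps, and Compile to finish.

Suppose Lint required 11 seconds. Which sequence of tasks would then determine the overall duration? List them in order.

The binding path is Checkout→Lint→Build = 7+9+8 = 24; finish at 24 seconds.
Lint lies on that path, so at 11 seconds the path becomes 26 seconds.
That remains the longest chain; total 26 seconds.

Checkout, Lint, Build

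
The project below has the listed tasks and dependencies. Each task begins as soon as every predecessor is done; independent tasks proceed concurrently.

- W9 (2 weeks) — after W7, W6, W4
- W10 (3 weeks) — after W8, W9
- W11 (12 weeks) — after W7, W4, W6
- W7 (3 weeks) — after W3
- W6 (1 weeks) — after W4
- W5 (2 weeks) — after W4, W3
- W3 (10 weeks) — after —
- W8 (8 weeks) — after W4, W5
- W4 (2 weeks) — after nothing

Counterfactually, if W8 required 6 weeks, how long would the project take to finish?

25

Actual critical path: W3→W7→W11 = 10+3+12 = 25 ⇒ 25 weeks.
The longest path through W8 is only 23 weeks, so W8 has float 2.
The critical path is still W3→W7→W11; finish is now 25 weeks.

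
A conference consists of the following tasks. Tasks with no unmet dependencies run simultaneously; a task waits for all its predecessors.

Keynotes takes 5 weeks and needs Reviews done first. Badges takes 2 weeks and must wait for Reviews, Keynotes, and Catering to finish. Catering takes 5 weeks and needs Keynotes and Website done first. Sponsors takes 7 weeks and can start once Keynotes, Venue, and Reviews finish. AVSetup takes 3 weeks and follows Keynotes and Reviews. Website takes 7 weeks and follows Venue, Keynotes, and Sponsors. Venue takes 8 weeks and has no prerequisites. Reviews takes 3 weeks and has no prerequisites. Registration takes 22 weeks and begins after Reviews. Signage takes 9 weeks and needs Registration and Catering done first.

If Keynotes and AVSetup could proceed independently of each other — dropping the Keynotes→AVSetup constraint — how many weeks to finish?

Before: longest chain Venue→Sponsors→Website→Catering→Signage = 8+7+7+5+9 = 36, finish 36.
Without Keynotes→AVSetup, AVSetup's earliest start moves from 8 to 3.
After: Venue→Sponsors→Website→Catering→Signage = 8+7+7+5+9 = 36 → 36 weeks.

36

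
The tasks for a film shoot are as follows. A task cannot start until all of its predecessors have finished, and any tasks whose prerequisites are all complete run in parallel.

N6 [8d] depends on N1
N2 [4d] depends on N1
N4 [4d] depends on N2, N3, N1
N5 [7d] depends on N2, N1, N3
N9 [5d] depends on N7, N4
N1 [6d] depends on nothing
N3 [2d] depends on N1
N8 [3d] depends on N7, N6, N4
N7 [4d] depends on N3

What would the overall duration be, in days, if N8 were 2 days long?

19

As given, the longest chain is N1→N2→N4→N9 = 6+4+4+5 = 19, so the finish is 19 days.
The longest path through N8 is only 17 days, so N8 has float 2.
That remains the longest chain; total 19 days.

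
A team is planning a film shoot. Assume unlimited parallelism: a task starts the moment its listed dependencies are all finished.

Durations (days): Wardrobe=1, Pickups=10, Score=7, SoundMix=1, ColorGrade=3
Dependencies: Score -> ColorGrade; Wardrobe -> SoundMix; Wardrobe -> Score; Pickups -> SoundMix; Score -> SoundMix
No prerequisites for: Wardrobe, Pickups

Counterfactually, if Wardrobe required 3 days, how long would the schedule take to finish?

13

As given, the longest chain is Wardrobe→Score→ColorGrade = 1+7+3 = 11, so the finish is 11 days.
Wardrobe is on the critical path; changing it to 3 makes that path 13 days.
The critical path is still Wardrobe→Score→ColorGrade; finish is now 13 days.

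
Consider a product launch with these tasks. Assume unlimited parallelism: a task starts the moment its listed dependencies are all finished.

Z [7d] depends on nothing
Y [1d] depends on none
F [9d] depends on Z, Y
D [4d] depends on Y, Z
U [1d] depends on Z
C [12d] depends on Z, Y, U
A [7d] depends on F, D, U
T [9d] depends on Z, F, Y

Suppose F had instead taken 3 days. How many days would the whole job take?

Baseline: Z→F→T = 7+9+9 = 25 → 25 days.
Since F is critical, the -6 change carries straight to that chain (now 19 days).
The binding chain switches to Z→U→C = 7+1+12 = 20; finish 20 days.

20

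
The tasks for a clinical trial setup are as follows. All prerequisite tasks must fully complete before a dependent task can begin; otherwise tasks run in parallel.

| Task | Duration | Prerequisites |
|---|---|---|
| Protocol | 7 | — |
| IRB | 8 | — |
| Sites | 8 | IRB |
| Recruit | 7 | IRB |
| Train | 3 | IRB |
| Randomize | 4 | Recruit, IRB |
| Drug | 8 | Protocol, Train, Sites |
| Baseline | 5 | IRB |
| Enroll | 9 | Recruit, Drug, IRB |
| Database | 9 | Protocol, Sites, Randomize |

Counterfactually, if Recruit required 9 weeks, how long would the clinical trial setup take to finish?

33

As given, the longest chain is IRB→Sites→Drug→Enroll = 8+8+8+9 = 33, so the finish is 33 weeks.
The longest path through Recruit is only 28 weeks, so Recruit has float 5.
No other chain overtakes it, so the finish is 33 weeks.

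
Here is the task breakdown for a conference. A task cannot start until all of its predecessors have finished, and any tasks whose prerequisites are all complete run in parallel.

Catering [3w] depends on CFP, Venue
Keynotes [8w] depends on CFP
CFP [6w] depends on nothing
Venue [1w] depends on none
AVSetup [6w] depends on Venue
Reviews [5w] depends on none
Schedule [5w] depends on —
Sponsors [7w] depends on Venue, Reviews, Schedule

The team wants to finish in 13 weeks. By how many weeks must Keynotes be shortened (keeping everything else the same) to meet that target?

1

Current finish: 14 weeks; target: 13.
Keynotes is on every critical path, so each week cut from Keynotes cuts the finish by one (this holds down to a finish of 12).
Need 14 − 13 = 1 week off Keynotes → Keynotes becomes 7 weeks, finish becomes 13.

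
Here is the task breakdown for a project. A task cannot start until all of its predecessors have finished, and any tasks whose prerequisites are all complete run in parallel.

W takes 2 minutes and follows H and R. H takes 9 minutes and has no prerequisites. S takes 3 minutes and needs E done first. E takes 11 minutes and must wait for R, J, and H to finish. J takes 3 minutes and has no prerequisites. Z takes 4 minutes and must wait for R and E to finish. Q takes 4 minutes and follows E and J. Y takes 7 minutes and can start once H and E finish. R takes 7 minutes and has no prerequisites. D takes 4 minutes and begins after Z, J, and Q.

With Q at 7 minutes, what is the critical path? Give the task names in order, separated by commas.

Critical path before the change: H→E→Q→D = 9+11+4+4 = 28 giving 28 minutes.
Q lies on that path, so at 7 minutes the path becomes 31 minutes.
The critical path is still H→E→Q→D; finish is now 31 minutes.

H, E, Q, D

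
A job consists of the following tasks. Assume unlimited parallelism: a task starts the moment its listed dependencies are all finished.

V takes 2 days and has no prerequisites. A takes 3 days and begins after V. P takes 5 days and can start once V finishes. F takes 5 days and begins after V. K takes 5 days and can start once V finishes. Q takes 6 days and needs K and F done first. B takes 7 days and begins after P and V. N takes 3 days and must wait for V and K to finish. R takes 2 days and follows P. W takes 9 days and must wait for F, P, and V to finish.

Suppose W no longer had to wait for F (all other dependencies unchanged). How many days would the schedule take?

Original critical path: V→P→W = 2+5+9 = 16 ⇒ 16 days.
Dropping F→W doesn't change W's earliest start (7); another predecessor still binds.
The longest chain is now V→P→W = 2+5+9 = 16, so the schedule takes 16 days.

16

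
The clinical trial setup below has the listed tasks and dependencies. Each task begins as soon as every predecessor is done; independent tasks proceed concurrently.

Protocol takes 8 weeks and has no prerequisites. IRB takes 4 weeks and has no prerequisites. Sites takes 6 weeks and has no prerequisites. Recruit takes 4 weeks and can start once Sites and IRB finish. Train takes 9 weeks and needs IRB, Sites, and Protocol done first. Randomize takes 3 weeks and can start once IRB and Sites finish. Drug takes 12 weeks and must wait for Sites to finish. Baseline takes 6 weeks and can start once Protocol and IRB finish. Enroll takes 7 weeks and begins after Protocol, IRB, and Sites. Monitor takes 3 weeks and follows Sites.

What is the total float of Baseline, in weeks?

The longest chain is Sites→Drug = 6+12 = 18; overall finish 18 weeks.
The longest chain containing Baseline totals 14 weeks.
So Baseline can slip 18 − 14 = 4 weeks.

4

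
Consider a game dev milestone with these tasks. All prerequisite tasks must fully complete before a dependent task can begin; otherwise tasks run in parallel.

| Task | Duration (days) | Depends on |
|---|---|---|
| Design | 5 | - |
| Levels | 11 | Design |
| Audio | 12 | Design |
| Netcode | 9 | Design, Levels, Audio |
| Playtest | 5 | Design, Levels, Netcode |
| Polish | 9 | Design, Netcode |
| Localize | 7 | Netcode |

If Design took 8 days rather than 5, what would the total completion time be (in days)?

Baseline: Design→Audio→Netcode→Polish = 5+12+9+9 = 35 → 35 days.
Design is on the critical path; changing it to 8 makes that path 38 days.
The critical path is still Design→Audio→Netcode→Polish; finish is now 38 days.

38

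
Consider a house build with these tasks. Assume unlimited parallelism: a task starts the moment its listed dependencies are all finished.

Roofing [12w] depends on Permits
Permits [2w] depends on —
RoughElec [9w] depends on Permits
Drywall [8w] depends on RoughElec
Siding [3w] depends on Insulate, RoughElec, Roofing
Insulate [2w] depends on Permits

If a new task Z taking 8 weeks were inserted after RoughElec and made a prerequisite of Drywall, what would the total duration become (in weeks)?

Originally the plan takes 19 weeks.
With Z inserted, Drywall now waits for max(RoughElec, Z).
New critical path: Permits→RoughElec→Z→Drywall = 2+9+8+8 = 27 ⇒ 27 weeks.

27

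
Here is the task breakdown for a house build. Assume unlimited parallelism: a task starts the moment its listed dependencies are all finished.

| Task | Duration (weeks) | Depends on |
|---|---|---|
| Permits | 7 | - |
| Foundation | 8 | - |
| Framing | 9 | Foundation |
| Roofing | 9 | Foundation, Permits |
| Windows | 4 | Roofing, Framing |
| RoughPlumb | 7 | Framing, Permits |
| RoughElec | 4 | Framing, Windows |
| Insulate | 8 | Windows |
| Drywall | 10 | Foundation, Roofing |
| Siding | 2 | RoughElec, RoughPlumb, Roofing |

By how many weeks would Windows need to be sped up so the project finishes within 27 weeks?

2

Current finish: 29 weeks; target: 27.
Windows is on every critical path, so each week cut from Windows cuts the finish by one (this holds down to a finish of 27).
Need 29 − 27 = 2 weeks off Windows → Windows becomes 2 weeks, finish becomes 27.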